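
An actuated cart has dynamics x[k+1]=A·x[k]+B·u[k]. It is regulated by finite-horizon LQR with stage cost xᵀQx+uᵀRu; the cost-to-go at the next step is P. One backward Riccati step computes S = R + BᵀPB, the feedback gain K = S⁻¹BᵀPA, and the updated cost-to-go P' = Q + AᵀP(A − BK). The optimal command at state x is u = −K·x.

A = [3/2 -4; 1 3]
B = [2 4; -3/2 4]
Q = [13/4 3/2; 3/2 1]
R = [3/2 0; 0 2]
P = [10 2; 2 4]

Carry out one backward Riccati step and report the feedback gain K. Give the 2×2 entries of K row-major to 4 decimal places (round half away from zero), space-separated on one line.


BᵀP = [17.0000 -2.0000; 48.0000 24.0000]
S = R + BᵀPB = [3/2 0; 0 2] + [37.0000 60.0000; 60.0000 288.0000] = [38.5000 60.0000; 60.0000 290.0000]
BᵀPA = [23.5000 -74.0000; 96.0000 -120.0000]
K = S⁻¹·BᵀPA = [0.1395 -1.8850; 0.3022 -0.0238]
A−BK = [0.0124 -0.1348; 0.0005 0.2677]
AᵀP(A−BK) = [0.2134 -0.4184; -0.4184 5.6550]
P' = Q + AᵀP(A−BK) = [3.4634 1.0816; 1.0816 6.6550]
tr(P') = 10.1183

0.1395 -1.8850 0.3022 -0.0238


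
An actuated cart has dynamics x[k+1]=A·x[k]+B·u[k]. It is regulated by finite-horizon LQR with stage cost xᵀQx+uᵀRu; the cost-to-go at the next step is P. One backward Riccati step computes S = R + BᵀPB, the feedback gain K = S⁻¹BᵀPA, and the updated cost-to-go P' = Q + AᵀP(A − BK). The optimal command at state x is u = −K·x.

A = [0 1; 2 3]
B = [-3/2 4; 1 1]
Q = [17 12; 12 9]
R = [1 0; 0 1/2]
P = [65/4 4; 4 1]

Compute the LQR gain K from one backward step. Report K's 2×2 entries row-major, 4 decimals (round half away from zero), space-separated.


BᵀP = [-20.3750 -5.0000; 69.0000 17.0000]
S = R + BᵀPB = [1 0; 0 1/2] + [25.5625 -86.5000; -86.5000 293.0000] = [26.5625 -86.5000; -86.5000 293.5000]
BᵀPA = [-10.0000 -35.3750; 34.0000 120.0000]
K = S⁻¹·BᵀPA = [0.0191 -0.0082; 0.1215 0.4065]
A−BK = [-0.4572 -0.6381; 1.8594 2.6017]
AᵀP(A−BK) = [0.0609 0.0990; 0.0990 0.1869]
P' = Q + AᵀP(A−BK) = [17.0609 12.0990; 12.0990 9.1869]
tr(P') = 26.2478

0.0191 -0.0082 0.1215 0.4065


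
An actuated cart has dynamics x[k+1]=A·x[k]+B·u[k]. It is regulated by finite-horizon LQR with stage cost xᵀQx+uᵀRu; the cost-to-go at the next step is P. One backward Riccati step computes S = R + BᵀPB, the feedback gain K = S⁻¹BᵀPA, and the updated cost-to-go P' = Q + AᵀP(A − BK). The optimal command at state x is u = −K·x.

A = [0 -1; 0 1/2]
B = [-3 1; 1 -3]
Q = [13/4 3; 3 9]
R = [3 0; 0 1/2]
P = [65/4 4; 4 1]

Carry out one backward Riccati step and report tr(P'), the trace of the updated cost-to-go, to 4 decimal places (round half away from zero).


BᵀP = [-44.7500 -11.0000; 4.2500 1.0000]
S = R + BᵀPB = [3 0; 0 1/2] + [123.2500 -11.7500; -11.7500 1.2500] = [126.2500 -11.7500; -11.7500 1.7500]
BᵀPA = [0.0000 39.2500; 0.0000 -3.7500]
K = S⁻¹·BᵀPA = [0.0000 0.2971; 0.0000 -0.1478]
A−BK = [0.0000 0.0392; 0.0000 -0.2406]
AᵀP(A−BK) = [0.0000 0.0000; 0.0000 0.2832]
P' = Q + AᵀP(A−BK) = [3.2500 3.0000; 3.0000 9.2832]
tr(P') = 12.5332

12.5332


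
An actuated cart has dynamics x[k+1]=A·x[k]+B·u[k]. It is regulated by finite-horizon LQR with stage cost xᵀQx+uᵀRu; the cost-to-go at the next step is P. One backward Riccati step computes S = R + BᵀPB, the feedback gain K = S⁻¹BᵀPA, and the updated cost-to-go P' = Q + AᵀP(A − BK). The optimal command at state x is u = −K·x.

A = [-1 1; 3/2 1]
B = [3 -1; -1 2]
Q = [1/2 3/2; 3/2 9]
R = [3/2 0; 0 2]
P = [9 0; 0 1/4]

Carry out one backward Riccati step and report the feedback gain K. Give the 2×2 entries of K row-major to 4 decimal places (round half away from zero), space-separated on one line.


-0.2550 0.3685 0.2281 0.1362

BᵀP = [27.0000 -0.2500; -9.0000 0.5000]
S = R + BᵀPB = [3/2 0; 0 2] + [81.2500 -27.5000; -27.5000 10.0000] = [82.7500 -27.5000; -27.5000 12.0000]
BᵀPA = [-27.3750 26.7500; 9.7500 -8.5000]
K = S⁻¹·BᵀPA = [-0.2550 0.3685; 0.2281 0.1362]
A−BK = [-0.0069 0.0306; 0.7888 1.0961]
AᵀP(A−BK) = [0.3576 0.1354; 0.1354 0.5496]
P' = Q + AᵀP(A−BK) = [0.8576 1.6354; 1.6354 9.5496]
tr(P') = 10.4072


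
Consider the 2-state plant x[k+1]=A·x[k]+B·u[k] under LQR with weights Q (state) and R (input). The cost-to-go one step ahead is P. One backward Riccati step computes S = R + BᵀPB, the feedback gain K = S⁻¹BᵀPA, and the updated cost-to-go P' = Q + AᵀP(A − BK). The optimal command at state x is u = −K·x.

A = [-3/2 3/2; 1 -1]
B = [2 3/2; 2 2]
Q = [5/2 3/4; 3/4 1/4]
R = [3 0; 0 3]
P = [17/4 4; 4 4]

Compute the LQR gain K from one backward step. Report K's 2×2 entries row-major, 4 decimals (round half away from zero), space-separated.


-0.0869 0.0869 -0.0500 0.0500

BᵀP = [16.5000 16.0000; 14.3750 14.0000]
S = R + BᵀPB = [3 0; 0 3] + [65.0000 56.7500; 56.7500 49.5625] = [68.0000 56.7500; 56.7500 52.5625]
BᵀPA = [-8.7500 8.7500; -7.5625 7.5625]
K = S⁻¹·BᵀPA = [-0.0869 0.0869; -0.0500 0.0500]
A−BK = [-1.2511 1.2511; 1.2739 -1.2739]
AᵀP(A−BK) = [0.4236 -0.4236; -0.4236 0.4236]
P' = Q + AᵀP(A−BK) = [2.9236 0.3264; 0.3264 0.6736]
tr(P') = 3.5971


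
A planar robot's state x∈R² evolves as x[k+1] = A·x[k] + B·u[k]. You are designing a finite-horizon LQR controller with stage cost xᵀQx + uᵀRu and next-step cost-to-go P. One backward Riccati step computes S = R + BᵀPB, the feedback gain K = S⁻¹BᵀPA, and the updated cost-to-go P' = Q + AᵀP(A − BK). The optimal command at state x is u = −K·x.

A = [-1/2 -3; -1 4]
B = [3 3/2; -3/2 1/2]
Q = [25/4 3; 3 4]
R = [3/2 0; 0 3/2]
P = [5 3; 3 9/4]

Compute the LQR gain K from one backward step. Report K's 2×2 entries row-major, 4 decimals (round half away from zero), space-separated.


BᵀP = [10.5000 5.6250; 9.0000 5.6250]
S = R + BᵀPB = [3/2 0; 0 3/2] + [23.0625 18.5625; 18.5625 16.3125] = [24.5625 18.5625; 18.5625 17.8125]
BᵀPA = [-10.8750 -9.0000; -10.1250 -4.5000]
K = S⁻¹·BᵀPA = [-0.0620 -0.8260; -0.5038 0.6082]
A−BK = [0.4418 -1.4342; -0.8411 2.4569]
AᵀP(A−BK) = [0.7247 -1.3253; -1.3253 4.3026]
P' = Q + AᵀP(A−BK) = [6.9747 1.6747; 1.6747 8.3026]
tr(P') = 15.2772

-0.0620 -0.8260 -0.5038 0.6082


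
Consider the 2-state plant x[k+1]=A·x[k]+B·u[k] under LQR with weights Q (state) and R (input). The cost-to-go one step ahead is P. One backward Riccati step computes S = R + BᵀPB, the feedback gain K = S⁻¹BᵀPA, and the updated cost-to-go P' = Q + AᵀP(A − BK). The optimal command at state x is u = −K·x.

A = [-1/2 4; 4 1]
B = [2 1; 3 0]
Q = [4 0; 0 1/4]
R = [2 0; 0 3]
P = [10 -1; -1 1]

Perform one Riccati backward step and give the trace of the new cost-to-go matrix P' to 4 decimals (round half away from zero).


BᵀP = [17.0000 1.0000; 10.0000 -1.0000]
S = R + BᵀPB = [2 0; 0 3] + [37.0000 17.0000; 17.0000 10.0000] = [39.0000 17.0000; 17.0000 13.0000]
BᵀPA = [-4.5000 69.0000; -9.0000 39.0000]
K = S⁻¹·BᵀPA = [0.4335 1.0734; -1.2592 1.5963]
A−BK = [-0.1078 0.2569; 2.6995 -2.2202]
AᵀP(A−BK) = [13.1181 -12.3028; -12.3028 16.6789]
P' = Q + AᵀP(A−BK) = [17.1181 -12.3028; -12.3028 16.9289]
tr(P') = 34.0470

34.0470


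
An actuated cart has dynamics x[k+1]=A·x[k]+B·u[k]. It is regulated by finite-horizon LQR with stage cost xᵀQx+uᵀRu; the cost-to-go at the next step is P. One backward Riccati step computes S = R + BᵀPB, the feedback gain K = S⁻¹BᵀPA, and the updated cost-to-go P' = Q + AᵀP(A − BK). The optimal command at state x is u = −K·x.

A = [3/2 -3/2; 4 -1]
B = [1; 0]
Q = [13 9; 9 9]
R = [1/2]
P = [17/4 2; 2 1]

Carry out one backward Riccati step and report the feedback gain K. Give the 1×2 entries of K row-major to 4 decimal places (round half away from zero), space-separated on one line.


BᵀP = [4.2500 2.0000]
S = R + BᵀPB = [1/2] + [4.2500] = [4.7500]
BᵀPA = [14.3750 -8.3750]
K = S⁻¹·BᵀPA = [3.0263 -1.7632]
A−BK = [-1.5263 0.2632; 4.0000 -1.0000]
AᵀP(A−BK) = [6.0592 -3.2171; -3.2171 1.7961]
P' = Q + AᵀP(A−BK) = [19.0592 5.7829; 5.7829 10.7961]
tr(P') = 29.8553

3.0263 -1.7632


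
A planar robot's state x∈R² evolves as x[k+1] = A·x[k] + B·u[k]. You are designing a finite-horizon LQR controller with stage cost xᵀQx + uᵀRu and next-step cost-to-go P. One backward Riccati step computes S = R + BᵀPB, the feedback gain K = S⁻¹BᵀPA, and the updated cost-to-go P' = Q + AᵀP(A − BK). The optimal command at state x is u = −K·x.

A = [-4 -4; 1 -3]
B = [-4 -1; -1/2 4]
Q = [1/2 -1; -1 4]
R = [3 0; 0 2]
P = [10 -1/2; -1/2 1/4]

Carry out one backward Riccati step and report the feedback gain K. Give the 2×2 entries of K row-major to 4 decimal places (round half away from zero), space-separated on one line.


0.8887 1.0237 0.3755 -0.2435

BᵀP = [-39.7500 1.8750; -12.0000 1.5000]
S = R + BᵀPB = [3 0; 0 2] + [158.0625 47.2500; 47.2500 18.0000] = [161.0625 47.2500; 47.2500 20.0000]
BᵀPA = [160.8750 153.3750; 49.5000 43.5000]
K = S⁻¹·BᵀPA = [0.8887 1.0237; 0.3755 -0.2435]
A−BK = [-0.0698 -0.1487; -0.0577 -1.5141]
AᵀP(A−BK) = [2.6968 2.6148; 2.6148 3.8316]
P' = Q + AᵀP(A−BK) = [3.1968 1.6148; 1.6148 7.8316]
tr(P') = 11.0284


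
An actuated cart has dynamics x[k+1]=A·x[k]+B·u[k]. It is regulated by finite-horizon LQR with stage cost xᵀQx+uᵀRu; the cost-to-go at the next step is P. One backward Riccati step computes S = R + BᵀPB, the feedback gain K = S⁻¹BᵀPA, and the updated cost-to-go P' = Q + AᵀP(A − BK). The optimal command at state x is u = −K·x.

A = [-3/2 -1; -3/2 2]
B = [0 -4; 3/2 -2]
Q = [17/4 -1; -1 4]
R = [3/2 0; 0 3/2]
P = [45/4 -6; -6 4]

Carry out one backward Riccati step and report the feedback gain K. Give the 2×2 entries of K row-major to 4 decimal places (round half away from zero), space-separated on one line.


-0.3170 1.1669 0.3262 0.3645

BᵀP = [-9.0000 6.0000; -33.0000 16.0000]
S = R + BᵀPB = [3/2 0; 0 3/2] + [9.0000 24.0000; 24.0000 100.0000] = [10.5000 24.0000; 24.0000 101.5000]
BᵀPA = [4.5000 21.0000; 25.5000 65.0000]
K = S⁻¹·BᵀPA = [-0.3170 1.1669; 0.3262 0.3645]
A−BK = [-0.1953 0.4579; -0.3721 0.9786]
AᵀP(A−BK) = [0.4212 -0.6702; -0.6702 3.0540]
P' = Q + AᵀP(A−BK) = [4.6712 -1.6702; -1.6702 7.0540]
tr(P') = 11.7252


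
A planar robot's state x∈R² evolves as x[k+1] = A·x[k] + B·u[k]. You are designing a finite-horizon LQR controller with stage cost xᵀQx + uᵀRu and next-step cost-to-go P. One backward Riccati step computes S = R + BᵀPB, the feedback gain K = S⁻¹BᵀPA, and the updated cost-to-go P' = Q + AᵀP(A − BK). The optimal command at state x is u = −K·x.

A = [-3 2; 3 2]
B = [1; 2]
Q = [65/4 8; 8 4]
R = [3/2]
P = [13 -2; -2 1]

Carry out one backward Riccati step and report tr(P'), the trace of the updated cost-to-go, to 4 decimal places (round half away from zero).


BᵀP = [9.0000 0.0000]
S = R + BᵀPB = [3/2] + [9.0000] = [10.5000]
BᵀPA = [-27.0000 18.0000]
K = S⁻¹·BᵀPA = [-2.5714 1.7143]
A−BK = [-0.4286 0.2857; 8.1429 -1.4286]
AᵀP(A−BK) = [92.5714 -25.7143; -25.7143 9.1429]
P' = Q + AᵀP(A−BK) = [108.8214 -17.7143; -17.7143 13.1429]
tr(P') = 121.9643

121.9643


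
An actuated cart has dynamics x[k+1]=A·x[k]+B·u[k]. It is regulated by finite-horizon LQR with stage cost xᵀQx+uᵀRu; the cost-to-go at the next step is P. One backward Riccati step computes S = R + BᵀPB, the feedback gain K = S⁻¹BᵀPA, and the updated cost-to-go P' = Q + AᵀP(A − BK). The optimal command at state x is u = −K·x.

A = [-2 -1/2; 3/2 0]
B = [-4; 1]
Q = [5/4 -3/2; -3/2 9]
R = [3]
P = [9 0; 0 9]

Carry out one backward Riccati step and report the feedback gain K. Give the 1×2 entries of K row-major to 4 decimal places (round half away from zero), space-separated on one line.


0.5481 0.1154

BᵀP = [-36.0000 9.0000]
S = R + BᵀPB = [3] + [153.0000] = [156.0000]
BᵀPA = [85.5000 18.0000]
K = S⁻¹·BᵀPA = [0.5481 0.1154]
A−BK = [0.1923 -0.0385; 0.9519 -0.1154]
AᵀP(A−BK) = [9.3894 -0.8654; -0.8654 0.1731]
P' = Q + AᵀP(A−BK) = [10.6394 -2.3654; -2.3654 9.1731]
tr(P') = 19.8125


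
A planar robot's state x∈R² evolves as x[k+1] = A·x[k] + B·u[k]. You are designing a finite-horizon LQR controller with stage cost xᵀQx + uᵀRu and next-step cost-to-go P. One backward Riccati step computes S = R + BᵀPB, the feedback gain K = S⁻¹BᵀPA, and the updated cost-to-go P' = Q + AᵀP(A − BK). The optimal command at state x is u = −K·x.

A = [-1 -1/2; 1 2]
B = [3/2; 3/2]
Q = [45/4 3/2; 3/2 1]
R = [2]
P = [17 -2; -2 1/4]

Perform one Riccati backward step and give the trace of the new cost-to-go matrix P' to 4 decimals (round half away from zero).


14.3487

BᵀP = [22.5000 -2.6250]
S = R + BᵀPB = [2] + [29.8125] = [31.8125]
BᵀPA = [-25.1250 -16.5000]
K = S⁻¹·BᵀPA = [-0.7898 -0.5187]
A−BK = [0.1847 0.2780; 2.1847 2.7780]
AᵀP(A−BK) = [1.4067 0.9686; 0.9686 0.6920]
P' = Q + AᵀP(A−BK) = [12.6567 2.4686; 2.4686 1.6920]
tr(P') = 14.3487


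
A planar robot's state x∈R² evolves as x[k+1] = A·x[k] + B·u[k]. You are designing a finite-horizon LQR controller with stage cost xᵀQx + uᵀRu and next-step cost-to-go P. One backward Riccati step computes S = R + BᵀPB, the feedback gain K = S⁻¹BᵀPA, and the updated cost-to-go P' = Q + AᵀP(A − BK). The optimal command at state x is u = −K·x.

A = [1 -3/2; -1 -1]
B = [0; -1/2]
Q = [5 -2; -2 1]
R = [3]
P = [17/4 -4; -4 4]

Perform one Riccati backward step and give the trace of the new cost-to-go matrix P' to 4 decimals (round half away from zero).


19.5625

BᵀP = [2.0000 -2.0000]
S = R + BᵀPB = [3] + [1.0000] = [4.0000]
BᵀPA = [4.0000 -1.0000]
K = S⁻¹·BᵀPA = [1.0000 -0.2500]
A−BK = [1.0000 -1.5000; -0.5000 -1.1250]
AᵀP(A−BK) = [12.2500 -3.3750; -3.3750 1.3125]
P' = Q + AᵀP(A−BK) = [17.2500 -5.3750; -5.3750 2.3125]
tr(P') = 19.5625


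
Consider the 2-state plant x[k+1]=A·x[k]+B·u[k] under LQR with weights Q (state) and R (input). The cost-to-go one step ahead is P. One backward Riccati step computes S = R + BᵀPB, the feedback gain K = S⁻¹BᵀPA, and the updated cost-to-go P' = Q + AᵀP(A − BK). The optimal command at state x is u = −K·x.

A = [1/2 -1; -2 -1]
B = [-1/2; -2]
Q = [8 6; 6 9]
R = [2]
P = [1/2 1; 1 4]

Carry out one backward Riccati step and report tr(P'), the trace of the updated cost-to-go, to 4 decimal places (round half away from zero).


19.3602

BᵀP = [-2.2500 -8.5000]
S = R + BᵀPB = [2] + [18.1250] = [20.1250]
BᵀPA = [15.8750 10.7500]
K = S⁻¹·BᵀPA = [0.7888 0.5342]
A−BK = [0.8944 -0.7329; -0.4224 0.0683]
AᵀP(A−BK) = [1.6025 0.7702; 0.7702 0.7578]
P' = Q + AᵀP(A−BK) = [9.6025 6.7702; 6.7702 9.7578]
tr(P') = 19.3602


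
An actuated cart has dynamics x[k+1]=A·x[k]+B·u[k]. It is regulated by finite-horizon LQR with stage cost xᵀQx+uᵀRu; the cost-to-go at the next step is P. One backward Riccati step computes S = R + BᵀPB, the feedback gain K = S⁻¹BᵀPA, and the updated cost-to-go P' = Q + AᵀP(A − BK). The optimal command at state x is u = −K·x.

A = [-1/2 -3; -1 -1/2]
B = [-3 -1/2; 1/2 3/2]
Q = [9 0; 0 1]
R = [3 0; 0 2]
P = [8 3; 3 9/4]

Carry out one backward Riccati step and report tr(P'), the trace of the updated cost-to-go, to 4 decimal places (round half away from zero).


15.0643

BᵀP = [-22.5000 -7.8750; 0.5000 1.8750]
S = R + BᵀPB = [3 0; 0 2] + [63.5625 -0.5625; -0.5625 2.5625] = [66.5625 -0.5625; -0.5625 4.5625]
BᵀPA = [19.1250 71.4375; -2.1250 -2.4375]
K = S⁻¹·BᵀPA = [0.2837 1.0698; -0.4308 -0.4023]
A−BK = [0.1357 0.0083; -0.4957 -0.4314]
AᵀP(A−BK) = [0.9091 1.5593; 1.5593 4.1551]
P' = Q + AᵀP(A−BK) = [9.9091 1.5593; 1.5593 5.1551]
tr(P') = 15.0643


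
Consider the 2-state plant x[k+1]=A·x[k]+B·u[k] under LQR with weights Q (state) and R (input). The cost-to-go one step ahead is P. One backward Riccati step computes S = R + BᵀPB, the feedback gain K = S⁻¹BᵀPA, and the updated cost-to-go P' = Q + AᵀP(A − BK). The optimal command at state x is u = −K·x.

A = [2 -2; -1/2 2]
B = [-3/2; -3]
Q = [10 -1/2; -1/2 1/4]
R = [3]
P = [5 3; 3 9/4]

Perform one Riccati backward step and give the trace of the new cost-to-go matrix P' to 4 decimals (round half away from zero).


15.8346

BᵀP = [-16.5000 -11.2500]
S = R + BᵀPB = [3] + [58.5000] = [61.5000]
BᵀPA = [-27.3750 10.5000]
K = S⁻¹·BᵀPA = [-0.4451 0.1707]
A−BK = [1.3323 -1.7439; -1.8354 2.5122]
AᵀP(A−BK) = [2.3773 -2.5762; -2.5762 3.2073]
P' = Q + AᵀP(A−BK) = [12.3773 -3.0762; -3.0762 3.4573]
tr(P') = 15.8346


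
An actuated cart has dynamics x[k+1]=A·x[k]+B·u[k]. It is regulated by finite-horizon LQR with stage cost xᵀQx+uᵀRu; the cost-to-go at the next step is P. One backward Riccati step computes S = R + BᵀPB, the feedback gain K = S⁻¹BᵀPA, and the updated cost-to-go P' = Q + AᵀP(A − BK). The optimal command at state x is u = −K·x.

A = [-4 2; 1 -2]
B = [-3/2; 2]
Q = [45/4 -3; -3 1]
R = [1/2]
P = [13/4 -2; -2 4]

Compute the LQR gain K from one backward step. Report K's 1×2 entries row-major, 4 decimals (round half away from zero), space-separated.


BᵀP = [-8.8750 11.0000]
S = R + BᵀPB = [1/2] + [35.3125] = [35.8125]
BᵀPA = [46.5000 -39.7500]
K = S⁻¹·BᵀPA = [1.2984 -1.1099]
A−BK = [-2.0524 0.3351; -1.5969 0.2199]
AᵀP(A−BK) = [11.6230 -2.3874; -2.3874 0.8796]
P' = Q + AᵀP(A−BK) = [22.8730 -5.3874; -5.3874 1.8796]
tr(P') = 24.7526

1.2984 -1.1099


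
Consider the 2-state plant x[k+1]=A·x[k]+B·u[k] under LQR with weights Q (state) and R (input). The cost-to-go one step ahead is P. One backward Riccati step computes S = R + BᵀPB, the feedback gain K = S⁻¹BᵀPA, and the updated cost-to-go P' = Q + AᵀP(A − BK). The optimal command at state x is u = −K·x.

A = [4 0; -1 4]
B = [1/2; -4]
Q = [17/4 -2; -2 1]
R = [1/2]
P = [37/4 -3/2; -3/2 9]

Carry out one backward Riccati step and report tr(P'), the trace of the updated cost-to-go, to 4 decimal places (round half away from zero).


BᵀP = [10.6250 -36.7500]
S = R + BᵀPB = [1/2] + [152.3125] = [152.8125]
BᵀPA = [79.2500 -147.0000]
K = S⁻¹·BᵀPA = [0.5186 -0.9620]
A−BK = [3.7407 0.4810; 1.0744 0.1521]
AᵀP(A−BK) = [127.9002 16.2356; 16.2356 2.5914]
P' = Q + AᵀP(A−BK) = [132.1502 14.2356; 14.2356 3.5914]
tr(P') = 135.7416

135.7416


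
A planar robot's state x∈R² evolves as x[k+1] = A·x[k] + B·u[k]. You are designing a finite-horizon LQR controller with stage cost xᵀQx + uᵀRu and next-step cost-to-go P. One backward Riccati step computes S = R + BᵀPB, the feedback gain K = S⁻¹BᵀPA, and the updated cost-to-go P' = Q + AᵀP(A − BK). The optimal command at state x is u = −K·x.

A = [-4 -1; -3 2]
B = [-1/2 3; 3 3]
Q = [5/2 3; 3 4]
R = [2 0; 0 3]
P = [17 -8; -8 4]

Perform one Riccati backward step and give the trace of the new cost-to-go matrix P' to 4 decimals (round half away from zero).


BᵀP = [-32.5000 16.0000; 27.0000 -12.0000]
S = R + BᵀPB = [2 0; 0 3] + [64.2500 -49.5000; -49.5000 45.0000] = [66.2500 -49.5000; -49.5000 48.0000]
BᵀPA = [82.0000 64.5000; -72.0000 -51.0000]
K = S⁻¹·BᵀPA = [0.5098 0.7831; -0.9743 -0.2549]
A−BK = [-0.8222 0.1562; -1.6064 0.4152]
AᵀP(A−BK) = [4.0493 1.4306; 1.4306 1.4882]
P' = Q + AᵀP(A−BK) = [6.5493 4.4306; 4.4306 5.4882]
tr(P') = 12.0375

12.0375


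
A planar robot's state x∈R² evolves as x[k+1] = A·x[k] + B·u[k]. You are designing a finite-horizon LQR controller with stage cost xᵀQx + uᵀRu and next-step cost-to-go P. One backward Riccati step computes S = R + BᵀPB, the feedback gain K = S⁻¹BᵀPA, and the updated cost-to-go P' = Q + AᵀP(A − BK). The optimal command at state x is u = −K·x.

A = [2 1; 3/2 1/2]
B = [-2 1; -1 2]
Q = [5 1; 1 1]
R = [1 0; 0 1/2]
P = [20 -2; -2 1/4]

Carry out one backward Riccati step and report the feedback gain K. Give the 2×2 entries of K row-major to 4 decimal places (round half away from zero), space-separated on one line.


-0.7281 -0.3849 0.5586 0.2601

BᵀP = [-38.0000 3.7500; 16.0000 -1.5000]
S = R + BᵀPB = [1 0; 0 1/2] + [72.2500 -30.5000; -30.5000 13.0000] = [73.2500 -30.5000; -30.5000 13.5000]
BᵀPA = [-70.3750 -36.1250; 29.7500 15.2500]
K = S⁻¹·BᵀPA = [-0.7281 -0.3849; 0.5586 0.2601]
A−BK = [-0.0149 -0.0299; -0.3454 -0.4051]
AᵀP(A−BK) = [0.6999 0.3641; 0.3641 0.1924]
P' = Q + AᵀP(A−BK) = [5.6999 1.3641; 1.3641 1.1924]
tr(P') = 6.8923


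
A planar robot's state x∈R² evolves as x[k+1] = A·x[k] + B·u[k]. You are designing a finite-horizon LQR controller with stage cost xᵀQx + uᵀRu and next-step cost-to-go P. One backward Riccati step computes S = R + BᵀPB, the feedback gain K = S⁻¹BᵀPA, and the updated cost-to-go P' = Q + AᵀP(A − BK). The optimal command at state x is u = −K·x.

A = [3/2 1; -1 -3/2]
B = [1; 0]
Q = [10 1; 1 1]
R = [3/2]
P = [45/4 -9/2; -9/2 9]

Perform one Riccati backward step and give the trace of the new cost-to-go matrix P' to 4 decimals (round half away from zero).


42.5662

BᵀP = [11.2500 -4.5000]
S = R + BᵀPB = [3/2] + [11.2500] = [12.7500]
BᵀPA = [21.3750 18.0000]
K = S⁻¹·BᵀPA = [1.6765 1.4118]
A−BK = [-0.1765 -0.4118; -1.0000 -1.5000]
AᵀP(A−BK) = [11.9779 14.8235; 14.8235 19.5882]
P' = Q + AᵀP(A−BK) = [21.9779 15.8235; 15.8235 20.5882]
tr(P') = 42.5662


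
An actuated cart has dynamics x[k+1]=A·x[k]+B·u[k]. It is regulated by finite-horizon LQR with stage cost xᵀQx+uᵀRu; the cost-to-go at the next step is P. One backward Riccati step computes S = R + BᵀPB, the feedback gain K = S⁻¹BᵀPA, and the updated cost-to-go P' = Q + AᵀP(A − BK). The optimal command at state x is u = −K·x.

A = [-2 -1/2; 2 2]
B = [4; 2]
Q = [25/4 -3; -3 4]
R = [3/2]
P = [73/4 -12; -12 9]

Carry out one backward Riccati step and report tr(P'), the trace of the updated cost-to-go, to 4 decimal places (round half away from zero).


BᵀP = [49.0000 -30.0000]
S = R + BᵀPB = [3/2] + [136.0000] = [137.5000]
BᵀPA = [-158.0000 -84.5000]
K = S⁻¹·BᵀPA = [-1.1491 -0.6145]
A−BK = [2.5964 1.9582; 4.2982 3.2291]
AᵀP(A−BK) = [23.4436 17.1518; 17.1518 12.6334]
P' = Q + AᵀP(A−BK) = [29.6936 14.1518; 14.1518 16.6334]
tr(P') = 46.3270

46.3270


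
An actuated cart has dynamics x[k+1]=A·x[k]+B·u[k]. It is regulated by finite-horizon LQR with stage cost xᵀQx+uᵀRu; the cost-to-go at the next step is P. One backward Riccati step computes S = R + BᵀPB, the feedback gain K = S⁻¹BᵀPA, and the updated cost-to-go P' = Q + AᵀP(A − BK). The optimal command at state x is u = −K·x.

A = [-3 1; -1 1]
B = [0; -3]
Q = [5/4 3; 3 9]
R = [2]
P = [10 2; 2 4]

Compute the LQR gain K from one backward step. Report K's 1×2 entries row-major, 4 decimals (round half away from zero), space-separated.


BᵀP = [-6.0000 -12.0000]
S = R + BᵀPB = [2] + [36.0000] = [38.0000]
BᵀPA = [30.0000 -18.0000]
K = S⁻¹·BᵀPA = [0.7895 -0.4737]
A−BK = [-3.0000 1.0000; 1.3684 -0.4211]
AᵀP(A−BK) = [82.3158 -27.7895; -27.7895 9.4737]
P' = Q + AᵀP(A−BK) = [83.5658 -24.7895; -24.7895 18.4737]
tr(P') = 102.0395

0.7895 -0.4737


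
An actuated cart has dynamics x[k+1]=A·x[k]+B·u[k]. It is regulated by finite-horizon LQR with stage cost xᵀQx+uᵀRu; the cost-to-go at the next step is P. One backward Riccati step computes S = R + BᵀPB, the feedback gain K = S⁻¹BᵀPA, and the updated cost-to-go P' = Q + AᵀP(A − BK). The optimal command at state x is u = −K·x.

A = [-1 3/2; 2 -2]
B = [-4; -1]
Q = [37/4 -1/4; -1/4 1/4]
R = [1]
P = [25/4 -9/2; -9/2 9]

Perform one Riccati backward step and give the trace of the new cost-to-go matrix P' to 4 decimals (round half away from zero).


BᵀP = [-20.5000 9.0000]
S = R + BᵀPB = [1] + [73.0000] = [74.0000]
BᵀPA = [38.5000 -48.7500]
K = S⁻¹·BᵀPA = [0.5203 -0.6588]
A−BK = [1.0811 -1.1351; 2.5203 -2.6588]
AᵀP(A−BK) = [40.2196 -42.5118; -42.5118 44.9468]
P' = Q + AᵀP(A−BK) = [49.4696 -42.7618; -42.7618 45.1968]
tr(P') = 94.6664

94.6664


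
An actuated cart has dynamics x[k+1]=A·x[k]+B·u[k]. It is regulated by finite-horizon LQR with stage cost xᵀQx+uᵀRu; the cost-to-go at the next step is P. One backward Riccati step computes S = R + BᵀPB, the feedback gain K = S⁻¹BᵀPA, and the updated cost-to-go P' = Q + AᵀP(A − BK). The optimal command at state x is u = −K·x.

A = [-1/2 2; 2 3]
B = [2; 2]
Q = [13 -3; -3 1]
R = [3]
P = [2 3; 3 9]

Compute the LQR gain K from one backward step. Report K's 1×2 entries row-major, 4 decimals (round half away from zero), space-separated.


BᵀP = [10.0000 24.0000]
S = R + BᵀPB = [3] + [68.0000] = [71.0000]
BᵀPA = [43.0000 92.0000]
K = S⁻¹·BᵀPA = [0.6056 1.2958]
A−BK = [-1.7113 -0.5915; 0.7887 0.4085]
AᵀP(A−BK) = [4.4577 3.7817; 3.7817 5.7887]
P' = Q + AᵀP(A−BK) = [17.4577 0.7817; 0.7817 6.7887]
tr(P') = 24.2465

0.6056 1.2958


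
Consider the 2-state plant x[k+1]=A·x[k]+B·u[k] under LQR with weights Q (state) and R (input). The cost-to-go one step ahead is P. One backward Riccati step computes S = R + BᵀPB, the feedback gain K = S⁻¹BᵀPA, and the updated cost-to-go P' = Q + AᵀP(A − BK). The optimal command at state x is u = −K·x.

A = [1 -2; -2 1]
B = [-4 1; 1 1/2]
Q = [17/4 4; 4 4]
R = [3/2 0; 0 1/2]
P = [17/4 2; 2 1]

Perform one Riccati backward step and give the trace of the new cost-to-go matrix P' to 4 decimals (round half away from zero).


8.7126

BᵀP = [-15.0000 -7.0000; 5.2500 2.5000]
S = R + BᵀPB = [3/2 0; 0 1/2] + [53.0000 -18.5000; -18.5000 6.5000] = [54.5000 -18.5000; -18.5000 7.0000]
BᵀPA = [-1.0000 23.0000; 0.2500 -8.0000]
K = S⁻¹·BᵀPA = [-0.0605 0.3312; -0.1242 -0.2675]
A−BK = [0.8822 -0.4076; -1.8774 0.8025]
AᵀP(A−BK) = [0.2205 -0.1019; -0.1019 0.2420]
P' = Q + AᵀP(A−BK) = [4.4705 3.8981; 3.8981 4.2420]
tr(P') = 8.7126


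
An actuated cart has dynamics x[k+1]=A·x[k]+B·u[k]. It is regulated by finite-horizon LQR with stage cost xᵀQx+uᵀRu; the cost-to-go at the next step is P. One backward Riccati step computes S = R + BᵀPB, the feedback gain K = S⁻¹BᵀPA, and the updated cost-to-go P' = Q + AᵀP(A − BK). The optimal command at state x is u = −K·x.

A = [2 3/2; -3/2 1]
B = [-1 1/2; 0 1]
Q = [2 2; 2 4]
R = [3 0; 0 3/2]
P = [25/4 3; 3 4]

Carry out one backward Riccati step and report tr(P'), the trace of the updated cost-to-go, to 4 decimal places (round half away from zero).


BᵀP = [-6.2500 -3.0000; 6.1250 5.5000]
S = R + BᵀPB = [3 0; 0 3/2] + [6.2500 -6.1250; -6.1250 8.5625] = [9.2500 -6.1250; -6.1250 10.0625]
BᵀPA = [-8.0000 -12.3750; 4.0000 14.6875]
K = S⁻¹·BᵀPA = [-1.0079 -0.6220; -0.2160 1.0810]
A−BK = [1.1001 0.3375; -1.2840 -0.0810]
AᵀP(A−BK) = [8.8009 2.6997; 2.6997 3.4876]
P' = Q + AᵀP(A−BK) = [10.8009 4.6997; 4.6997 7.4876]
tr(P') = 18.2885

18.2885


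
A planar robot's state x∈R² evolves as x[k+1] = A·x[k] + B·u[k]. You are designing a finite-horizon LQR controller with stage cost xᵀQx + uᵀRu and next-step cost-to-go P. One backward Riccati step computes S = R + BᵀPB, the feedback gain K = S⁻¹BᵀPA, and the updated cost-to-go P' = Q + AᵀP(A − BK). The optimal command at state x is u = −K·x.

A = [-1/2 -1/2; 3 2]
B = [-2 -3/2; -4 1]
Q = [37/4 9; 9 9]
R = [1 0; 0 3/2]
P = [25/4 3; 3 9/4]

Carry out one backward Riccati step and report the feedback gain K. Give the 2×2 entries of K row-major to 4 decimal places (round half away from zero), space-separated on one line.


BᵀP = [-24.5000 -15.0000; -6.3750 -2.2500]
S = R + BᵀPB = [1 0; 0 3/2] + [109.0000 21.7500; 21.7500 7.3125] = [110.0000 21.7500; 21.7500 8.8125]
BᵀPA = [-32.7500 -17.7500; -3.5625 -1.3125]
K = S⁻¹·BᵀPA = [-0.4254 -0.2577; 0.6456 0.4870]
A−BK = [-0.3823 -0.2849; 0.6528 0.4824]
AᵀP(A−BK) = [1.1811 0.8593; 0.8593 0.6284]
P' = Q + AᵀP(A−BK) = [10.4311 9.8593; 9.8593 9.6284]
tr(P') = 20.0595

-0.4254 -0.2577 0.6456 0.4870


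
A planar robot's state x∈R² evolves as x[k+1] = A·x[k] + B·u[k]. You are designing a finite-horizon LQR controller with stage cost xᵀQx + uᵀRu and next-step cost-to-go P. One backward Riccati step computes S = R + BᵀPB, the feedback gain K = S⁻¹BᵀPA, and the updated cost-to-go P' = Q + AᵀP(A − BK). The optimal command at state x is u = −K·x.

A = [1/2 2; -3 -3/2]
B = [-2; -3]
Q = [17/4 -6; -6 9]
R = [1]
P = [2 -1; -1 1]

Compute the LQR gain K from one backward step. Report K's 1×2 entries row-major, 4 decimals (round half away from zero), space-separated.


0.4167 -0.0833

BᵀP = [-1.0000 -1.0000]
S = R + BᵀPB = [1] + [5.0000] = [6.0000]
BᵀPA = [2.5000 -0.5000]
K = S⁻¹·BᵀPA = [0.4167 -0.0833]
A−BK = [1.3333 1.8333; -1.7500 -1.7500]
AᵀP(A−BK) = [11.4583 13.4583; 13.4583 16.2083]
P' = Q + AᵀP(A−BK) = [15.7083 7.4583; 7.4583 25.2083]
tr(P') = 40.9167


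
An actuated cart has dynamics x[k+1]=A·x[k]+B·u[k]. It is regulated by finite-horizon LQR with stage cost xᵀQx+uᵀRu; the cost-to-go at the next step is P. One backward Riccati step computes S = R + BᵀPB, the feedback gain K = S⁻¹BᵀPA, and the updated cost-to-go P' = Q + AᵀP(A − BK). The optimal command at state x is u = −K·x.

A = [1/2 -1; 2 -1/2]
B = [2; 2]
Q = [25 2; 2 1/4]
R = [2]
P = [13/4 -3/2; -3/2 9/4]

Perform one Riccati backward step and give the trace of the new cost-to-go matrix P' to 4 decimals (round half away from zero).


30.9896

BᵀP = [3.5000 1.5000]
S = R + BᵀPB = [2] + [10.0000] = [12.0000]
BᵀPA = [4.7500 -4.2500]
K = S⁻¹·BᵀPA = [0.3958 -0.3542]
A−BK = [-0.2917 -0.2917; 1.2083 0.2083]
AᵀP(A−BK) = [4.9323 1.1823; 1.1823 0.8073]
P' = Q + AᵀP(A−BK) = [29.9323 3.1823; 3.1823 1.0573]
tr(P') = 30.9896


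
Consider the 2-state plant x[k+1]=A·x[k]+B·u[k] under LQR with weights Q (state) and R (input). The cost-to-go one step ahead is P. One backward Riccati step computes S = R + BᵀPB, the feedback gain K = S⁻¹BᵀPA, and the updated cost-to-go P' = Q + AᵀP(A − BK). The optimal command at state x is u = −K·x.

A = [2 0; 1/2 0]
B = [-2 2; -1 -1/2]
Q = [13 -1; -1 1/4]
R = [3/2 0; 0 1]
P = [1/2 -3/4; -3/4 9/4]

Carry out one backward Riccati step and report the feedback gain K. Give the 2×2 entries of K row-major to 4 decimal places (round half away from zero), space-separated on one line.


BᵀP = [-0.2500 -0.7500; 1.3750 -2.6250]
S = R + BᵀPB = [3/2 0; 0 1] + [1.2500 -0.1250; -0.1250 4.0625] = [2.7500 -0.1250; -0.1250 5.0625]
BᵀPA = [-0.8750 0.0000; 1.4375 0.0000]
K = S⁻¹·BᵀPA = [-0.3056 0.0000; 0.2764 0.0000]
A−BK = [0.8360 0.0000; 0.3326 0.0000]
AᵀP(A−BK) = [0.3978 0.0000; 0.0000 0.0000]
P' = Q + AᵀP(A−BK) = [13.3978 -1.0000; -1.0000 0.2500]
tr(P') = 13.6478

-0.3056 0.0000 0.2764 0.0000


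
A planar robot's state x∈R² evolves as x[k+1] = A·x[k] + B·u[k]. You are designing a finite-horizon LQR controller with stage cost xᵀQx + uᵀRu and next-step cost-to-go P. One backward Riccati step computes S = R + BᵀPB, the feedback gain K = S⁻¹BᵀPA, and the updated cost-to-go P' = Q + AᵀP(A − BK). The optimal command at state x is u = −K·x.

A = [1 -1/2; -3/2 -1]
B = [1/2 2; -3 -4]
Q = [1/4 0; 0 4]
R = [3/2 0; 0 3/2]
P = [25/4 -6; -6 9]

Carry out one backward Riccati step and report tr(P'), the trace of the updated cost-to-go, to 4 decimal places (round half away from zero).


BᵀP = [21.1250 -30.0000; 36.5000 -48.0000]
S = R + BᵀPB = [3/2 0; 0 3/2] + [100.5625 162.2500; 162.2500 265.0000] = [102.0625 162.2500; 162.2500 266.5000]
BᵀPA = [66.1250 19.4375; 108.5000 29.7500]
K = S⁻¹·BᵀPA = [0.0208 0.4038; 0.3945 -0.1342]
A−BK = [0.2007 -0.4335; 0.1403 -0.3254]
AᵀP(A−BK) = [0.3250 -0.2647; -0.2647 0.7063]
P' = Q + AᵀP(A−BK) = [0.5750 -0.2647; -0.2647 4.7063]
tr(P') = 5.2814

5.2814


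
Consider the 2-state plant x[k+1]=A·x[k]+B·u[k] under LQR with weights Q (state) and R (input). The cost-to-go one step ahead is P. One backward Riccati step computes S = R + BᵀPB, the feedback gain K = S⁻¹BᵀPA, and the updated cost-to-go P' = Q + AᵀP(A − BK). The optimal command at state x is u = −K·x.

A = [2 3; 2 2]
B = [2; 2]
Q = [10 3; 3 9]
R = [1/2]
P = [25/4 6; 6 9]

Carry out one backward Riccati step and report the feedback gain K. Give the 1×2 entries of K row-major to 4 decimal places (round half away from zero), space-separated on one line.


0.9954 1.2192

BᵀP = [24.5000 30.0000]
S = R + BᵀPB = [1/2] + [109.0000] = [109.5000]
BᵀPA = [109.0000 133.5000]
K = S⁻¹·BᵀPA = [0.9954 1.2192]
A−BK = [0.0091 0.5616; 0.0091 -0.4384]
AᵀP(A−BK) = [0.4977 0.6096; 0.6096 1.4897]
P' = Q + AᵀP(A−BK) = [10.4977 3.6096; 3.6096 10.4897]
tr(P') = 20.9874


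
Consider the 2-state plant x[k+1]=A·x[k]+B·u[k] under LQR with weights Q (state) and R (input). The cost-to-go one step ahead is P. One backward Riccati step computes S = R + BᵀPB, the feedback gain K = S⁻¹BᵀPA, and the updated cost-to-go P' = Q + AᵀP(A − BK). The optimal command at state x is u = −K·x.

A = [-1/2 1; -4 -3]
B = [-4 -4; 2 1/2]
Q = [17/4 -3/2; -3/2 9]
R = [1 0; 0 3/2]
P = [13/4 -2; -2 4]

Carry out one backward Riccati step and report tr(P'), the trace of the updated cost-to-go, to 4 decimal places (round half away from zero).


BᵀP = [-17.0000 16.0000; -14.0000 10.0000]
S = R + BᵀPB = [1 0; 0 3/2] + [100.0000 76.0000; 76.0000 61.0000] = [101.0000 76.0000; 76.0000 62.5000]
BᵀPA = [-55.5000 -65.0000; -33.0000 -44.0000]
K = S⁻¹·BᵀPA = [-1.7908 -1.3392; 1.6496 0.9245]
A−BK = [-1.0648 -0.6589; -1.2432 -0.7838]
AᵀP(A−BK) = [11.8607 7.5563; 7.5563 4.8781]
P' = Q + AᵀP(A−BK) = [16.1107 6.0563; 6.0563 13.8781]
tr(P') = 29.9889

29.9889


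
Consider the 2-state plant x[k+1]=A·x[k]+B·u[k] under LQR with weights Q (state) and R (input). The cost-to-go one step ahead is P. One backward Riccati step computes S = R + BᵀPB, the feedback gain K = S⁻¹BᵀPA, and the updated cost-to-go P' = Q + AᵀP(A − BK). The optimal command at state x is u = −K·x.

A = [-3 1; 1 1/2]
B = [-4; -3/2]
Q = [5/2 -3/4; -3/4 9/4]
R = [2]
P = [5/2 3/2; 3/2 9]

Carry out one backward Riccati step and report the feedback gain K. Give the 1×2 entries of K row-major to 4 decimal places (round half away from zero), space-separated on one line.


BᵀP = [-12.2500 -19.5000]
S = R + BᵀPB = [2] + [78.2500] = [80.2500]
BᵀPA = [17.2500 -22.0000]
K = S⁻¹·BᵀPA = [0.2150 -0.2741]
A−BK = [-2.1402 -0.0966; 1.3224 0.0888]
AᵀP(A−BK) = [18.7921 0.9790; 0.9790 0.2188]
P' = Q + AᵀP(A−BK) = [21.2921 0.2290; 0.2290 2.4688]
tr(P') = 23.7609

0.2150 -0.2741


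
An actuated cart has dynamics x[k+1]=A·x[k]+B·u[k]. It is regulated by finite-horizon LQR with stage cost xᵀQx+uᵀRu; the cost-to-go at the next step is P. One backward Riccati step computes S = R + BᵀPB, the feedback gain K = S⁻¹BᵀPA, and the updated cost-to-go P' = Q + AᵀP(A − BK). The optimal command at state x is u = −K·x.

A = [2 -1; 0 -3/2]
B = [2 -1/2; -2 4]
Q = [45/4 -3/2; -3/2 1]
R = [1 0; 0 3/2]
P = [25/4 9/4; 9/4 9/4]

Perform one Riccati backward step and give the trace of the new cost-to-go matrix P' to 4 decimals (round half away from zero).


BᵀP = [8.0000 0.0000; 5.8750 7.8750]
S = R + BᵀPB = [1 0; 0 3/2] + [16.0000 -4.0000; -4.0000 28.5625] = [17.0000 -4.0000; -4.0000 30.0625]
BᵀPA = [16.0000 -8.0000; 11.7500 -17.6875]
K = S⁻¹·BᵀPA = [1.0665 -0.6287; 0.5328 -0.6720]
A−BK = [0.1333 -0.0786; 0.0020 -0.0694]
AᵀP(A−BK) = [1.6755 -1.2945; -1.2945 1.1466]
P' = Q + AᵀP(A−BK) = [12.9255 -2.7945; -2.7945 2.1466]
tr(P') = 15.0722

15.0722


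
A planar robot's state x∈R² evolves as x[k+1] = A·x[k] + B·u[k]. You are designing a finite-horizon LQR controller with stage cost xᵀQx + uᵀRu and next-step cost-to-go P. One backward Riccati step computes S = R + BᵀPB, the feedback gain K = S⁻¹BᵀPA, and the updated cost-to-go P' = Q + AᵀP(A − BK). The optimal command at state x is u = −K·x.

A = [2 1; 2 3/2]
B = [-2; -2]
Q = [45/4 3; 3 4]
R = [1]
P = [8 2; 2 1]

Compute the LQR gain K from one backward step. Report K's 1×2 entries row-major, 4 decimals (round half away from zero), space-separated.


-0.9811 -0.5472

BᵀP = [-20.0000 -6.0000]
S = R + BᵀPB = [1] + [52.0000] = [53.0000]
BᵀPA = [-52.0000 -29.0000]
K = S⁻¹·BᵀPA = [-0.9811 -0.5472]
A−BK = [0.0377 -0.0943; 0.0377 0.4057]
AᵀP(A−BK) = [0.9811 0.5472; 0.5472 0.3821]
P' = Q + AᵀP(A−BK) = [12.2311 3.5472; 3.5472 4.3821]
tr(P') = 16.6132


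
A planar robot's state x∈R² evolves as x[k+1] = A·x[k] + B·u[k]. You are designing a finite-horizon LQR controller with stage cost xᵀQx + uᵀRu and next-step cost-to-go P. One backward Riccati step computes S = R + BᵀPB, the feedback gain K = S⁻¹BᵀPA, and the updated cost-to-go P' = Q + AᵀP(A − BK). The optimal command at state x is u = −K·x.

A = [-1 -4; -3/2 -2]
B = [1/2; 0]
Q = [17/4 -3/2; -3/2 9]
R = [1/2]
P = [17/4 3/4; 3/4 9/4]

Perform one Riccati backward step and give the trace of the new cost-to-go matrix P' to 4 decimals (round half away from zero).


BᵀP = [2.1250 0.3750]
S = R + BᵀPB = [1/2] + [1.0625] = [1.5625]
BᵀPA = [-2.6875 -9.2500]
K = S⁻¹·BᵀPA = [-1.7200 -5.9200]
A−BK = [-0.1400 -1.0400; -1.5000 -2.0000]
AᵀP(A−BK) = [6.9400 13.8400; 13.8400 34.2400]
P' = Q + AᵀP(A−BK) = [11.1900 12.3400; 12.3400 43.2400]
tr(P') = 54.4300

54.4300


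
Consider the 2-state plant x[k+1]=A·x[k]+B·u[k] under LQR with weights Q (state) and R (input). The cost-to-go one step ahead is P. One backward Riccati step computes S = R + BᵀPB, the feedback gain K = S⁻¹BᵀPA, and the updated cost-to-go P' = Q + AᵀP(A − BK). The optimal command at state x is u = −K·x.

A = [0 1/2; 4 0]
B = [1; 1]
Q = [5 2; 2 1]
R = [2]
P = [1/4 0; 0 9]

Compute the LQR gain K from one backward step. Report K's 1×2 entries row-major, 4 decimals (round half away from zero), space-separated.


3.2000 0.0111

BᵀP = [0.2500 9.0000]
S = R + BᵀPB = [2] + [9.2500] = [11.2500]
BᵀPA = [36.0000 0.1250]
K = S⁻¹·BᵀPA = [3.2000 0.0111]
A−BK = [-3.2000 0.4889; 0.8000 -0.0111]
AᵀP(A−BK) = [28.8000 -0.4000; -0.4000 0.0611]
P' = Q + AᵀP(A−BK) = [33.8000 1.6000; 1.6000 1.0611]
tr(P') = 34.8611


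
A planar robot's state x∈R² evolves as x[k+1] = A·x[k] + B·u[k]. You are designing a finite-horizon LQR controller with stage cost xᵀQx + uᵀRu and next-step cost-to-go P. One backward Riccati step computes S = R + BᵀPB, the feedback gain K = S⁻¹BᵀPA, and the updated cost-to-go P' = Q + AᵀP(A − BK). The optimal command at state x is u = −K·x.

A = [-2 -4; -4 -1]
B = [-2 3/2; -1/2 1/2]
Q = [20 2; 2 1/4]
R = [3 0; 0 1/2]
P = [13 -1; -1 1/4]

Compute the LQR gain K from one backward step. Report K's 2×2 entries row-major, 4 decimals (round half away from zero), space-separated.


0.1720 0.4572 -0.9212 -2.0332

BᵀP = [-25.5000 1.8750; 19.0000 -1.3750]
S = R + BᵀPB = [3 0; 0 1/2] + [50.0625 -37.3125; -37.3125 27.8125] = [53.0625 -37.3125; -37.3125 28.3125]
BᵀPA = [43.5000 100.1250; -32.5000 -74.6250]
K = S⁻¹·BᵀPA = [0.1720 0.4572; -0.9212 -2.0332]
A−BK = [-0.2742 -0.0358; -3.4534 0.2452]
AᵀP(A−BK) = [2.5781 1.0319; 1.0319 2.7433]
P' = Q + AᵀP(A−BK) = [22.5781 3.0319; 3.0319 2.9933]
tr(P') = 25.5714


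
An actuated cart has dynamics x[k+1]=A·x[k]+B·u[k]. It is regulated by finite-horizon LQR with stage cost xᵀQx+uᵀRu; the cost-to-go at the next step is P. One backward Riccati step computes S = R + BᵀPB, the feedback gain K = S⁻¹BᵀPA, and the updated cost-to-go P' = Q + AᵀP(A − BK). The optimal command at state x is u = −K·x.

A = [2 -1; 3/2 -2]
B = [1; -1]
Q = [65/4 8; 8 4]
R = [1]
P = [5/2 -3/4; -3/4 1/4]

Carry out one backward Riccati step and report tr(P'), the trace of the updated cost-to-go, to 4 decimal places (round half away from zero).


BᵀP = [3.2500 -1.0000]
S = R + BᵀPB = [1] + [4.2500] = [5.2500]
BᵀPA = [5.0000 -1.2500]
K = S⁻¹·BᵀPA = [0.9524 -0.2381]
A−BK = [1.0476 -0.7619; 2.4524 -2.2381]
AᵀP(A−BK) = [1.3006 -0.4345; -0.4345 0.2024]
P' = Q + AᵀP(A−BK) = [17.5506 7.5655; 7.5655 4.2024]
tr(P') = 21.7530

21.7530


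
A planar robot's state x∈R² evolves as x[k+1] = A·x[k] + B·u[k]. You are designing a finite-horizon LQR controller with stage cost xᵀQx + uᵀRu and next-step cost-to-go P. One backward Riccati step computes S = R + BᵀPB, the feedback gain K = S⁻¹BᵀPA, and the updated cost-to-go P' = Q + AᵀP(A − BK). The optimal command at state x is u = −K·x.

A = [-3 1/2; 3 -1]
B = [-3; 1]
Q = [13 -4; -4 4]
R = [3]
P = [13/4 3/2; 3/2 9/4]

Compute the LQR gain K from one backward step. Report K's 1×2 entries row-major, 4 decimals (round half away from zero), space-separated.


BᵀP = [-8.2500 -2.2500]
S = R + BᵀPB = [3] + [22.5000] = [25.5000]
BᵀPA = [18.0000 -1.8750]
K = S⁻¹·BᵀPA = [0.7059 -0.0735]
A−BK = [-0.8824 0.2794; 2.2941 -0.9265]
AᵀP(A−BK) = [9.7941 -3.5515; -3.5515 1.4246]
P' = Q + AᵀP(A−BK) = [22.7941 -7.5515; -7.5515 5.4246]
tr(P') = 28.2188

0.7059 -0.0735
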